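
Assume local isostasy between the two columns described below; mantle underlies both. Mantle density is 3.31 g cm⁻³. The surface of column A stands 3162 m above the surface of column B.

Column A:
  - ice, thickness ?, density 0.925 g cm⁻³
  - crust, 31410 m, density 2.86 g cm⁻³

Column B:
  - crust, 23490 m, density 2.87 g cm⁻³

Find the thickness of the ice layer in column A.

Take the compensation level at the base of the deeper column (depth z_c below the surface of column A) and equate Σ ρ_i t_i down to z_c; mantle fills any gap and the z_c terms cancel.
Column A: x×0.925 + 31410×2.86 + (z_c − 31410 − x)×3.31
Column B: 3162×0 + 23490×2.87 + (z_c − 3162 − 23490)×3.31
The z_c×3.31 term appears on both sides and cancels. Collect the known terms of each column as K = Σ(ρt)_known − 3.31 × (depth of known layers): K_A = 89832.6 − 3.31×31410 = −14134.5; K_B = 67416.3 − 3.31×(3162 + 23490) = −20801.82.
Balance: K_A − x×(3.31 − 0.925) = K_B, so x = (K_A − K_B)/(3.31 − 0.925) = 6667.32/2.385 = 2800 m.

2800 m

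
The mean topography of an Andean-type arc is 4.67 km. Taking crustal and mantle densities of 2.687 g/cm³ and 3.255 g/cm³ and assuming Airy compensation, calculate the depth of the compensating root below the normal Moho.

22.1 km

Equating mass per unit area of the two columns: the weight of the topography is balanced by the buoyancy of the root, ρ_c h = (ρ_m − ρ_c) r.
r = h · ρ_c / (ρ_m − ρ_c) = 4.67 km × 2.687 / (3.255 − 2.687) = 22.1 km.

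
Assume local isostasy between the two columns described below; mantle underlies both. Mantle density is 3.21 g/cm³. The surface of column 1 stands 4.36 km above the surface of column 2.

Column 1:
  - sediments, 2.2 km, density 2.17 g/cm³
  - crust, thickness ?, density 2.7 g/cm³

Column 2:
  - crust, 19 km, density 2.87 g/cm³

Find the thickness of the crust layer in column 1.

Take the compensation level at the base of the deeper column (depth z_c below the surface of column 1) and equate Σ ρ_i t_i down to z_c; mantle fills any gap and the z_c terms cancel.
Column 1: 2.2×2.17 + x×2.7 + (z_c − 2.2 − x)×3.21
Column 2: 4.36×0 + 19×2.87 + (z_c − 4.36 − 19)×3.21
The z_c×3.21 term appears on both sides and cancels. Collect the known terms of each column as K = Σ(ρt)_known − 3.21 × (depth of known layers): K_1 = 4.774 − 3.21×2.2 = −2.288; K_2 = 54.53 − 3.21×(4.36 + 19) = −20.4556.
Balance: K_1 − x×(3.21 − 2.7) = K_2, so x = (K_1 − K_2)/(3.21 − 2.7) = 18.1676/0.51 = 35.6 km.

35.6 km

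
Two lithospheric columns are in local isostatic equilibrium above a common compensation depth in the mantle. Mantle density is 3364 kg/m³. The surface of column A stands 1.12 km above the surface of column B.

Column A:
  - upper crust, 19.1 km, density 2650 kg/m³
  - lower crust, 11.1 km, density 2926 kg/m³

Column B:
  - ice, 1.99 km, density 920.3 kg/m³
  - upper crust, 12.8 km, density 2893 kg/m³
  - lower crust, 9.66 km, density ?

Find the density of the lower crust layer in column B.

Take the compensation level at the base of the deeper column (depth z_c below the surface of column A) and equate Σ ρ_i t_i down to z_c; mantle fills any gap and the z_c terms cancel.
Column A: 19.1×2650 + 11.1×2926 + (z_c − 30.2)×3364
Column B: 1.12×0 + 1.99×920.3 + 12.8×2893 + 9.66×ρ + (z_c − 1.12 − 24.45)×3364
The z_c×3364 term appears on both sides and cancels. Collect the known terms of each column as K = Σ(ρt)_known − 3364 × (depth of known layers): K_A = 83093.6 − 3364×30.2 = −18499.2; K_B = 38861.797 − 3364×(1.12 + 24.45) = −47155.683.
Balance: K_A = K_B + 9.66×ρ, so ρ = (K_A − K_B)/9.66 = 28656.5/9.66 = 2970 kg/m³.

2970 kg/m³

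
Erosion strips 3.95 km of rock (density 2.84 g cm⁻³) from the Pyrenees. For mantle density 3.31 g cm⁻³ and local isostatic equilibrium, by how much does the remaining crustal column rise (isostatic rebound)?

Unloading: uplift u = e ρ_c/ρ_m = 3.95 km × 2.84/3.31 = 3.39 km.

3.39 km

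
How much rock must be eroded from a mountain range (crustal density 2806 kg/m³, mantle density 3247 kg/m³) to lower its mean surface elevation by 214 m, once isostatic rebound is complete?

1580 m

Net drop Δ = e − u = e − e ρ_c/ρ_m = e (ρ_m − ρ_c)/ρ_m.
e = Δ ρ_m/(ρ_m − ρ_c) = 214 m × 3247/441 = 1580 m.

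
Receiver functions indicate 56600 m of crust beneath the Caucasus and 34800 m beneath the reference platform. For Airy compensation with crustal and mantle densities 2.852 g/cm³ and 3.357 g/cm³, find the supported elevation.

Excess crust Δ = 56600 m − 34800 m = 21800 m, split between elevation h and root r with h + r = Δ.
Airy balance ρ_c h = (ρ_m − ρ_c) r gives r = h ρ_c/(ρ_m − ρ_c), so h (1 + ρ_c/(ρ_m − ρ_c)) = Δ, i.e. h = Δ (ρ_m − ρ_c)/ρ_m.
h = 21800 m × 0.505/3.357 = 3280 m.

3280 m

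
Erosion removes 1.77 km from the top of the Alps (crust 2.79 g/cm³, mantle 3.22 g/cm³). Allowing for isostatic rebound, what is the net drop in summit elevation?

Rebound u = e ρ_c/ρ_m = 1.77 km × 2.79/3.22 = 1.534 km.
Net surface drop = e − u = 1.77 km − 1.534 km = e (ρ_m − ρ_c)/ρ_m = 0.236 km.

0.236 km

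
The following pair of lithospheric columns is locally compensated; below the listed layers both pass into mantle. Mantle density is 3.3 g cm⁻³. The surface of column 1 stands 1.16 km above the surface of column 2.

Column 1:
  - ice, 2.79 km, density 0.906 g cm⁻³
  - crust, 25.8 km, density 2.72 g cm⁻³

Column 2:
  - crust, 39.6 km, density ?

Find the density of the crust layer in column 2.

2.85 g cm⁻³

Take the compensation level at the base of the deeper column (depth z_c below the surface of column 1) and equate Σ ρ_i t_i down to z_c; mantle fills any gap and the z_c terms cancel.
Column 1: 2.79×0.906 + 25.8×2.72 + (z_c − 28.59)×3.3
Column 2: 1.16×0 + 39.6×ρ + (z_c − 1.16 − 39.6)×3.3
The z_c×3.3 term appears on both sides and cancels. Collect the known terms of each column as K = Σ(ρt)_known − 3.3 × (depth of known layers): K_1 = 72.70374 − 3.3×28.59 = −21.64326; K_2 = 0 − 3.3×(1.16 + 39.6) = −134.508.
Balance: K_1 = K_2 + 39.6×ρ, so ρ = (K_1 − K_2)/39.6 = 112.865/39.6 = 2.85 g cm⁻³.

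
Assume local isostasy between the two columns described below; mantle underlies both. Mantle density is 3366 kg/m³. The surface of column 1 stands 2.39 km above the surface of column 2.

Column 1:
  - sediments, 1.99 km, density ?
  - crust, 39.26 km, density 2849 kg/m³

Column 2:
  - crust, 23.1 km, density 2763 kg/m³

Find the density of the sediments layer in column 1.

Take the compensation level at the base of the deeper column (depth z_c below the surface of column 1) and equate Σ ρ_i t_i down to z_c; mantle fills any gap and the z_c terms cancel.
Column 1: 1.99×ρ + 39.26×2849 + (z_c − 41.25)×3366
Column 2: 2.39×0 + 23.1×2763 + (z_c − 2.39 − 23.1)×3366
The z_c×3366 term appears on both sides and cancels. Collect the known terms of each column as K = Σ(ρt)_known − 3366 × (depth of known layers): K_1 = 111851.74 − 3366×41.25 = −26995.76; K_2 = 63825.3 − 3366×(2.39 + 23.1) = −21974.04.
Balance: K_1 + 1.99×ρ = K_2, so ρ = (K_2 − K_1)/1.99 = 5021.72/1.99 = 2520 kg/m³.

2520 kg/m³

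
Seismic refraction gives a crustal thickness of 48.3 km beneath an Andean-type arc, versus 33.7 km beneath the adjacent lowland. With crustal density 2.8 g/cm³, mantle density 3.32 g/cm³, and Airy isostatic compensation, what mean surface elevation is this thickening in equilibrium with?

Excess crust Δ = 48.3 km − 33.7 km = 14.6 km, split between elevation h and root r with h + r = Δ.
Airy balance ρ_c h = (ρ_m − ρ_c) r gives r = h ρ_c/(ρ_m − ρ_c), so h (1 + ρ_c/(ρ_m − ρ_c)) = Δ, i.e. h = Δ (ρ_m − ρ_c)/ρ_m.
h = 14.6 km × 0.52/3.32 = 2.29 km.

2.29 km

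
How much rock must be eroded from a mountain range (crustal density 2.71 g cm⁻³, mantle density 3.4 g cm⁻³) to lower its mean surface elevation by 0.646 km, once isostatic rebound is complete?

Net drop Δ = e − u = e − e ρ_c/ρ_m = e (ρ_m − ρ_c)/ρ_m.
e = Δ ρ_m/(ρ_m − ρ_c) = 0.646 km × 3.4/0.69 = 3.18 km.

3.18 km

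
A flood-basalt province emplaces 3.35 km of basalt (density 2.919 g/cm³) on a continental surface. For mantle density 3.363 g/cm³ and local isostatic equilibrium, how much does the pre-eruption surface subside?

2.91 km

Subaerial loading: s = t ρ_load / ρ_m.
s = 3.35 km × 2.919/3.363 = 2.91 km.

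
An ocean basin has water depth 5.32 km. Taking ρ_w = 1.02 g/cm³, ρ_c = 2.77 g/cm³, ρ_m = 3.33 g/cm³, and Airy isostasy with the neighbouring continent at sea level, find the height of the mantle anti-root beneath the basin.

Equating mass per unit area of the two columns: replacing crust with seawater at the top is compensated by replacing crust with mantle at the base: d (ρ_c − ρ_w) = a (ρ_m − ρ_c).
a = d (ρ_c − ρ_w)/(ρ_m − ρ_c) = 5.32 km × 1.75/0.56 = 16.6 km.

16.6 km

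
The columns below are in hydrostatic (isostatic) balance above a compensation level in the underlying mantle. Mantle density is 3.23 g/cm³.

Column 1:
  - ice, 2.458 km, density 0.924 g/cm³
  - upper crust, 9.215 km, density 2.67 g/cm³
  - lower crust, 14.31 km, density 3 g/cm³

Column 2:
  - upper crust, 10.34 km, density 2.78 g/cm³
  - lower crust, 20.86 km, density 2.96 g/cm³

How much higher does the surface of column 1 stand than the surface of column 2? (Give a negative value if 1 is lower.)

For any compensation level in the mantle, the mantle terms cancel and isostasy reduces to e = (Σt_1 − Σt_2) − (Σ(ρt)_1 − Σ(ρt)_2) / ρ_m.
Σt_1 = 25.983 km; Σt_2 = 31.2 km; Σ(ρt)_1 = 69.805242; Σ(ρt)_2 = 90.4908 (in km·g/cm³).
e = (25.983 − 31.2) − (69.805242 − 90.4908) / 3.23 = 1.19 km.

1.19 km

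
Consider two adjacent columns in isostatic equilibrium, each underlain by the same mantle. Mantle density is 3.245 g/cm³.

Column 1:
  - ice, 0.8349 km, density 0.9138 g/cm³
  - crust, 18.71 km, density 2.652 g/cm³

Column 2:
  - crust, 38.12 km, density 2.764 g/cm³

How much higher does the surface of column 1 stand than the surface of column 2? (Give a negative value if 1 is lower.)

−1.63 km

For any compensation level in the mantle, the mantle terms cancel and isostasy reduces to e = (Σt_1 − Σt_2) − (Σ(ρt)_1 − Σ(ρt)_2) / ρ_m.
Σt_1 = 19.5449 km; Σt_2 = 38.12 km; Σ(ρt)_1 = 50.3818516; Σ(ρt)_2 = 105.36368 (in km·g/cm³).
e = (19.5449 − 38.12) − (50.3818516 − 105.36368) / 3.245 = −1.63 km.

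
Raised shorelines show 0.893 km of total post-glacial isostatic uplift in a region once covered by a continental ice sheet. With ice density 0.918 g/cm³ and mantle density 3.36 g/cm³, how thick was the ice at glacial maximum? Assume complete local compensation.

u = t ρ_ice/ρ_m → t = u ρ_m/ρ_ice = 0.893 km × 3.36/0.918 = 3.27 km.

3.27 km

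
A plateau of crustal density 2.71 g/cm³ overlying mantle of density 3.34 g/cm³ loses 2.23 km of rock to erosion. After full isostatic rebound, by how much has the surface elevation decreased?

Rebound u = e ρ_c/ρ_m = 2.23 km × 2.71/3.34 = 1.809 km.
Net surface drop = e − u = 2.23 km − 1.809 km = e (ρ_m − ρ_c)/ρ_m = 0.421 km.

0.421 km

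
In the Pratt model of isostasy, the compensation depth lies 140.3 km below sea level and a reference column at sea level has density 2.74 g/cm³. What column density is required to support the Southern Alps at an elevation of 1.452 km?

Pratt balance: ρ_ref D = ρ (D + h).
ρ = ρ_ref D/(D + h) = 2.74 × 140.3 km/(140.3 km + 1.452 km) = 2.71 g/cm³.

2.71 g/cm³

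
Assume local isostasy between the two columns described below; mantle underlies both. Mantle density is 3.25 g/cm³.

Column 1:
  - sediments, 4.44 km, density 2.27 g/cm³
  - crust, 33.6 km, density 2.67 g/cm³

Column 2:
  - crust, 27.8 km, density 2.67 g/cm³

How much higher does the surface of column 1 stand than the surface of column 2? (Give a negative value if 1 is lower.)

2.37 km

For any compensation level in the mantle, the mantle terms cancel and isostasy reduces to e = (Σt_1 − Σt_2) − (Σ(ρt)_1 − Σ(ρt)_2) / ρ_m.
Σt_1 = 38.04 km; Σt_2 = 27.8 km; Σ(ρt)_1 = 99.7908; Σ(ρt)_2 = 74.226 (in km·g/cm³).
e = (38.04 − 27.8) − (99.7908 − 74.226) / 3.25 = 2.37 km.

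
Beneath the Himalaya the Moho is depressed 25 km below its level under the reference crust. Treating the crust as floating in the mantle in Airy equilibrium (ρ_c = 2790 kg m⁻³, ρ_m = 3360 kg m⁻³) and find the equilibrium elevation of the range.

5.11 km

Balancing pressure at the compensation depth: ρ_c h = (ρ_m − ρ_c) r.
h = r (ρ_m − ρ_c) / ρ_c = 25 km × (3360 − 2790) / 2790 = 5.11 km.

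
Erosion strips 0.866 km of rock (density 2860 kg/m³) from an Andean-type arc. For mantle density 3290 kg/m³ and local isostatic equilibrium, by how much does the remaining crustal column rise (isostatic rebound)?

Unloading: uplift u = e ρ_c/ρ_m = 0.866 km × 2860/3290 = 0.753 km.

0.753 km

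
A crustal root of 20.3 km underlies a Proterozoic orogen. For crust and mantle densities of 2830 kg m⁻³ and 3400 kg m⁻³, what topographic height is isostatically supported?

4.09 km

In Airy isostatic equilibrium: ρ_c h = (ρ_m − ρ_c) r.
h = r (ρ_m − ρ_c) / ρ_c = 20.3 km × (3400 − 2830) / 2830 = 4.09 km.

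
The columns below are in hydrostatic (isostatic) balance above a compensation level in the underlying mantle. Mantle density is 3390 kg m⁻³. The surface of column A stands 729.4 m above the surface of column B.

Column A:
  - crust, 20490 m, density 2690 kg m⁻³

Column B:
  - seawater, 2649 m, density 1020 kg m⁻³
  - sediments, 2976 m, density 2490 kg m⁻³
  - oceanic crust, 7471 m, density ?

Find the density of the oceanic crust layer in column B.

Take the compensation level at the base of the deeper column (depth z_c below the surface of column A) and equate Σ ρ_i t_i down to z_c; mantle fills any gap and the z_c terms cancel.
Column A: 20490×2690 + (z_c − 20490)×3390
Column B: 729.4×0 + 2649×1020 + 2976×2490 + 7471×ρ + (z_c − 729.4 − 13096)×3390
The z_c×3390 term appears on both sides and cancels. Collect the known terms of each column as K = Σ(ρt)_known − 3390 × (depth of known layers): K_A = 55118100 − 3390×20490 = −14343000; K_B = 10112220 − 3390×(729.4 + 13096) = −36755886.
Balance: K_A = K_B + 7471×ρ, so ρ = (K_A − K_B)/7471 = 22412900/7471 = 3000 kg m⁻³.

3000 kg m⁻³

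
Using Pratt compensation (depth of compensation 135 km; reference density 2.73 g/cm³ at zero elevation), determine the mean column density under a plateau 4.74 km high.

2.64 g/cm³

Pratt balance: ρ_ref D = ρ (D + h).
ρ = ρ_ref D/(D + h) = 2.73 × 135 km/(135 km + 4.74 km) = 2.64 g/cm³.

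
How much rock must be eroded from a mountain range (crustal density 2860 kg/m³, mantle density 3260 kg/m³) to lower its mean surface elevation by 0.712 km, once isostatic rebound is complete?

5.8 km

Net drop Δ = e − u = e − e ρ_c/ρ_m = e (ρ_m − ρ_c)/ρ_m.
e = Δ ρ_m/(ρ_m − ρ_c) = 0.712 km × 3260/400 = 5.8 km.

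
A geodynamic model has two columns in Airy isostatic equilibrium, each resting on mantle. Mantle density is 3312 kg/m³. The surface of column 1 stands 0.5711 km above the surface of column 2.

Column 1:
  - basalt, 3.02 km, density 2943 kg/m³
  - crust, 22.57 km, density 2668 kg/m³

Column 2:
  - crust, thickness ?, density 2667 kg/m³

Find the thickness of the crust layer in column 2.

Take the compensation level at the base of the deeper column (depth z_c below the surface of column 1) and equate Σ ρ_i t_i down to z_c; mantle fills any gap and the z_c terms cancel.
Column 1: 3.02×2943 + 22.57×2668 + (z_c − 25.59)×3312
Column 2: 0.5711×0 + x×2667 + (z_c − 0.5711 − 0 − x)×3312
The z_c×3312 term appears on both sides and cancels. Collect the known terms of each column as K = Σ(ρt)_known − 3312 × (depth of known layers): K_1 = 69104.62 − 3312×25.59 = −15649.46; K_2 = 0 − 3312×(0.5711 + 0) = −1891.4832.
Balance: K_1 = K_2 − x×(3312 − 2667), so x = (K_2 − K_1)/(3312 − 2667) = 13758/645 = 21.3 km.

21.3 km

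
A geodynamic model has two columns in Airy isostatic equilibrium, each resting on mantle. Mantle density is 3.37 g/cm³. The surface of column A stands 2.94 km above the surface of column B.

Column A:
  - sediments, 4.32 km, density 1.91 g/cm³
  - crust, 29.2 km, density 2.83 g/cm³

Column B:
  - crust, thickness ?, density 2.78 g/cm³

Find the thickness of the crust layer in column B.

20.6 km

Take the compensation level at the base of the deeper column (depth z_c below the surface of column A) and equate Σ ρ_i t_i down to z_c; mantle fills any gap and the z_c terms cancel.
Column A: 4.32×1.91 + 29.2×2.83 + (z_c − 33.52)×3.37
Column B: 2.94×0 + x×2.78 + (z_c − 2.94 − 0 − x)×3.37
The z_c×3.37 term appears on both sides and cancels. Collect the known terms of each column as K = Σ(ρt)_known − 3.37 × (depth of known layers): K_A = 90.8872 − 3.37×33.52 = −22.0752; K_B = 0 − 3.37×(2.94 + 0) = −9.9078.
Balance: K_A = K_B − x×(3.37 − 2.78), so x = (K_B − K_A)/(3.37 − 2.78) = 12.1674/0.59 = 20.6 km.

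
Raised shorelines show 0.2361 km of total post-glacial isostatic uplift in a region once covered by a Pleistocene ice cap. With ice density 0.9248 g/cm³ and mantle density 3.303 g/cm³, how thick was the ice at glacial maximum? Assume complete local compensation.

u = t ρ_ice/ρ_m → t = u ρ_m/ρ_ice = 0.2361 km × 3.303/0.9248 = 0.843 km.

0.843 km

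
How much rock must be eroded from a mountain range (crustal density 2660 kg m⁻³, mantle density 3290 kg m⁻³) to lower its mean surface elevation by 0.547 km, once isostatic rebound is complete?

Net drop Δ = e − u = e − e ρ_c/ρ_m = e (ρ_m − ρ_c)/ρ_m.
e = Δ ρ_m/(ρ_m − ρ_c) = 0.547 km × 3290/630 = 2.86 km.

2.86 km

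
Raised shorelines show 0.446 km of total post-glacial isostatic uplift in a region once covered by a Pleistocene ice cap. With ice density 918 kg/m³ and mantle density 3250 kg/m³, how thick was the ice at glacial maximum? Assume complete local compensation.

1.58 km

u = t ρ_ice/ρ_m → t = u ρ_m/ρ_ice = 0.446 km × 3250/918 = 1.58 km.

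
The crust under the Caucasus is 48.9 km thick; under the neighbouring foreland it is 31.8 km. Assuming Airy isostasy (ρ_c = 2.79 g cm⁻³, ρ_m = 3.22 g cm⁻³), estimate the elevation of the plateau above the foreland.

Excess crust Δ = 48.9 km − 31.8 km = 17.1 km, split between elevation h and root r with h + r = Δ.
Airy balance ρ_c h = (ρ_m − ρ_c) r gives r = h ρ_c/(ρ_m − ρ_c), so h (1 + ρ_c/(ρ_m − ρ_c)) = Δ, i.e. h = Δ (ρ_m − ρ_c)/ρ_m.
h = 17.1 km × 0.43/3.22 = 2.28 km.

2.28 km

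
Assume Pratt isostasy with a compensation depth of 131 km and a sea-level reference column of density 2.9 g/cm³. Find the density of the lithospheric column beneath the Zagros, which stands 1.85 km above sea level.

Pratt balance: ρ_ref D = ρ (D + h).
ρ = ρ_ref D/(D + h) = 2.9 × 131 km/(131 km + 1.85 km) = 2.86 g/cm³.

2.86 g/cm³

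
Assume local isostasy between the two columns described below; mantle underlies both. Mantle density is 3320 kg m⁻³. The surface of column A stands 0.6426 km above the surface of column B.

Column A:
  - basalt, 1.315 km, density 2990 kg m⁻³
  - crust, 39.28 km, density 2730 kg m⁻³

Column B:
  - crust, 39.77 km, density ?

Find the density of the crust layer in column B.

2780 kg m⁻³

Take the compensation level at the base of the deeper column (depth z_c below the surface of column A) and equate Σ ρ_i t_i down to z_c; mantle fills any gap and the z_c terms cancel.
Column A: 1.315×2990 + 39.28×2730 + (z_c − 40.595)×3320
Column B: 0.6426×0 + 39.77×ρ + (z_c − 0.6426 − 39.77)×3320
The z_c×3320 term appears on both sides and cancels. Collect the known terms of each column as K = Σ(ρt)_known − 3320 × (depth of known layers): K_A = 111166.25 − 3320×40.595 = −23609.15; K_B = 0 − 3320×(0.6426 + 39.77) = −134169.832.
Balance: K_A = K_B + 39.77×ρ, so ρ = (K_A − K_B)/39.77 = 110561/39.77 = 2780 kg m⁻³.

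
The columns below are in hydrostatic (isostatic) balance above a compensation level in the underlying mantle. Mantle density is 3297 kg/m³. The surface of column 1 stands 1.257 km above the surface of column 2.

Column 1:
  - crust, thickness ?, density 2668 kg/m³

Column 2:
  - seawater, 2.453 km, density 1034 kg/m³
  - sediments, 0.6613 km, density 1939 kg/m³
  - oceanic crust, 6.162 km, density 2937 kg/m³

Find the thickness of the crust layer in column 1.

Take the compensation level at the base of the deeper column (depth z_c below the surface of column 1) and equate Σ ρ_i t_i down to z_c; mantle fills any gap and the z_c terms cancel.
Column 1: x×2668 + (z_c − 0 − x)×3297
Column 2: 1.257×0 + 2.453×1034 + 0.6613×1939 + 6.162×2937 + (z_c − 1.257 − 9.2763)×3297
The z_c×3297 term appears on both sides and cancels. Collect the known terms of each column as K = Σ(ρt)_known − 3297 × (depth of known layers): K_1 = 0 − 3297×0 = 0; K_2 = 21916.4567 − 3297×(1.257 + 9.2763) = −12811.8334.
Balance: K_1 − x×(3297 − 2668) = K_2, so x = (K_1 − K_2)/(3297 − 2668) = 12811.8/629 = 20.4 km.

20.4 km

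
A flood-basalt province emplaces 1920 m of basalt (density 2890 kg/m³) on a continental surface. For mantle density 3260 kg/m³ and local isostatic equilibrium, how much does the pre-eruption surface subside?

Subaerial loading: s = t ρ_load / ρ_m.
s = 1920 m × 2890/3260 = 1700 m.

1700 m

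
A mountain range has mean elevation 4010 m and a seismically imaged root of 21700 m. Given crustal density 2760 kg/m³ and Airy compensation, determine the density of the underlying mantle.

Airy balance: ρ_c h = (ρ_m − ρ_c) r → ρ_m = ρ_c (1 + h/r).
ρ_m = 2760 × (1 + 4010 m/21700 m) = 3270 kg/m³.

3270 kg/m³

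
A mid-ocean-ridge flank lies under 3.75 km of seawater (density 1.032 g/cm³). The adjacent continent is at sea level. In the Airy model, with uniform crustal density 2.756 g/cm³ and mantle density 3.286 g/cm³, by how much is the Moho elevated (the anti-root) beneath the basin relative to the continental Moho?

Isostatic balance requires: replacing crust with seawater at the top is compensated by replacing crust with mantle at the base: d (ρ_c − ρ_w) = a (ρ_m − ρ_c).
a = d (ρ_c − ρ_w)/(ρ_m − ρ_c) = 3.75 km × 1.724/0.53 = 12.2 km.

12.2 km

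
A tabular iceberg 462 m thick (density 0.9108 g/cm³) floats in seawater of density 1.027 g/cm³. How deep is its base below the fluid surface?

410 m

Draft d = t ρ_obj/ρ_fluid = 462 m × 0.9108/1.027 = 410 m.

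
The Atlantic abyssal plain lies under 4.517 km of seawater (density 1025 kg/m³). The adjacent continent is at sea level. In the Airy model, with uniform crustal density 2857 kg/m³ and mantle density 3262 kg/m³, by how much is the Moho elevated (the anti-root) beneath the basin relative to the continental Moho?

20.4 km

Isostatic balance requires: replacing crust with seawater at the top is compensated by replacing crust with mantle at the base: d (ρ_c − ρ_w) = a (ρ_m − ρ_c).
a = d (ρ_c − ρ_w)/(ρ_m − ρ_c) = 4.517 km × 1832/405 = 20.4 km.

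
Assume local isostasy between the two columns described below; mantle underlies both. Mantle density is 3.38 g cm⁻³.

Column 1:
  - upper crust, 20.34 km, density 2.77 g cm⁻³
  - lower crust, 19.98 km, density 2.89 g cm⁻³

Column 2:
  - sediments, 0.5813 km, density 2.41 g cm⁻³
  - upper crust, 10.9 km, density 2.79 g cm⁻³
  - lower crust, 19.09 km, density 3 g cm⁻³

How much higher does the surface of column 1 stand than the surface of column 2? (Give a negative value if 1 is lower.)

For any compensation level in the mantle, the mantle terms cancel and isostasy reduces to e = (Σt_1 − Σt_2) − (Σ(ρt)_1 − Σ(ρt)_2) / ρ_m.
Σt_1 = 40.32 km; Σt_2 = 30.5713 km; Σ(ρt)_1 = 114.084; Σ(ρt)_2 = 89.081933 (in km·g cm⁻³).
e = (40.32 − 30.5713) − (114.084 − 89.081933) / 3.38 = 2.35 km.

2.35 km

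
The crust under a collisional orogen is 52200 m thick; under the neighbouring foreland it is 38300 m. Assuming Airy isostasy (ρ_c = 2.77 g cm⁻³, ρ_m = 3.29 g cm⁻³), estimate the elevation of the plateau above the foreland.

2200 m

Excess crust Δ = 52200 m − 38300 m = 13900 m, split between elevation h and root r with h + r = Δ.
Airy balance ρ_c h = (ρ_m − ρ_c) r gives r = h ρ_c/(ρ_m − ρ_c), so h (1 + ρ_c/(ρ_m − ρ_c)) = Δ, i.e. h = Δ (ρ_m − ρ_c)/ρ_m.
h = 13900 m × 0.52/3.29 = 2200 m.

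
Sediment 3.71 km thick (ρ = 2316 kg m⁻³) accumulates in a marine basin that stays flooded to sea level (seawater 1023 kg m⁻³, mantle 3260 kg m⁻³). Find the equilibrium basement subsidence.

Submarine loading: the sediment displaces seawater, and the subsidence is in turn flooded, so s (ρ_m − ρ_w) = t (ρ_sed − ρ_w).
s = 3.71 km × (2316 − 1023) / (3260 − 1023) = 2.14 km.

2.14 km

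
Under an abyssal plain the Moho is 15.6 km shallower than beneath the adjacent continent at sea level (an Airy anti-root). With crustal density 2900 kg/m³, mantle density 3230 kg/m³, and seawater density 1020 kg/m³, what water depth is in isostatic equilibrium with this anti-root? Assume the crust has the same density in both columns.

2.74 km

Replacing a thickness d of crust by seawater at the top must be balanced by replacing crust with mantle at the base: d (ρ_c − ρ_w) = a (ρ_m − ρ_c).
d = a (ρ_m − ρ_c)/(ρ_c − ρ_w) = 15.6 km × 330/1880 = 2.74 km.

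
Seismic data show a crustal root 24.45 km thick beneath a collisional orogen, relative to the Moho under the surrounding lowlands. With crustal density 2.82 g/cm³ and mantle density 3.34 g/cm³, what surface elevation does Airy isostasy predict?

4.51 km

By Archimedes' principle applied to the lithosphere: ρ_c h = (ρ_m − ρ_c) r.
h = r (ρ_m − ρ_c) / ρ_c = 24.45 km × (3.34 − 2.82) / 2.82 = 4.51 km.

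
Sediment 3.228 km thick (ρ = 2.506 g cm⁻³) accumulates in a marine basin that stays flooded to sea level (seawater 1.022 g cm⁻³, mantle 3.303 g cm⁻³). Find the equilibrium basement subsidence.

Submarine loading: the sediment displaces seawater, and the subsidence is in turn flooded, so s (ρ_m − ρ_w) = t (ρ_sed − ρ_w).
s = 3.228 km × (2.506 − 1.022) / (3.303 − 1.022) = 2.1 km.

2.1 km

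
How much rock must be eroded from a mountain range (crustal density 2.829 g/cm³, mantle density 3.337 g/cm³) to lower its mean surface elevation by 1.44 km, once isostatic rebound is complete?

Net drop Δ = e − u = e − e ρ_c/ρ_m = e (ρ_m − ρ_c)/ρ_m.
e = Δ ρ_m/(ρ_m − ρ_c) = 1.44 km × 3.337/0.508 = 9.46 km.

9.46 km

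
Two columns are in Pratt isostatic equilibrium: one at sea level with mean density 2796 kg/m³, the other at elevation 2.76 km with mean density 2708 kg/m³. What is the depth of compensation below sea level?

84.9 km

ρ_ref D = ρ (D + h) → D (ρ_ref − ρ) = ρ h.
D = ρ h/(ρ_ref − ρ) = 2708 × 2.76 km/(2796 − 2708) = 84.9 km.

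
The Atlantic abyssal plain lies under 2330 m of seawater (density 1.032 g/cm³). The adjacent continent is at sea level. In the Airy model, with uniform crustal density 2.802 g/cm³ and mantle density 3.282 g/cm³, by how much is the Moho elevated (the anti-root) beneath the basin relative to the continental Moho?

8590 m

By Archimedes' principle applied to the lithosphere: replacing crust with seawater at the top is compensated by replacing crust with mantle at the base: d (ρ_c − ρ_w) = a (ρ_m − ρ_c).
a = d (ρ_c − ρ_w)/(ρ_m − ρ_c) = 2330 m × 1.77/0.48 = 8590 m.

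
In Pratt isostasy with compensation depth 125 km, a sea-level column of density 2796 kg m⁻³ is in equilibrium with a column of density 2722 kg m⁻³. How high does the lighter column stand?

3.4 km

ρ_ref D = ρ (D + h) → h = D (ρ_ref − ρ)/ρ.
h = 125 km × (2796 − 2722)/2722 = 3.4 km.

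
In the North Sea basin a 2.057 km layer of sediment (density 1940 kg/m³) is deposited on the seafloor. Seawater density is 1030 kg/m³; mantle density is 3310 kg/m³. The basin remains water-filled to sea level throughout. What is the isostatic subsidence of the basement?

0.821 km

Submarine loading: the sediment displaces seawater, and the subsidence is in turn flooded, so s (ρ_m − ρ_w) = t (ρ_sed − ρ_w).
s = 2.057 km × (1940 − 1030) / (3310 − 1030) = 0.821 km.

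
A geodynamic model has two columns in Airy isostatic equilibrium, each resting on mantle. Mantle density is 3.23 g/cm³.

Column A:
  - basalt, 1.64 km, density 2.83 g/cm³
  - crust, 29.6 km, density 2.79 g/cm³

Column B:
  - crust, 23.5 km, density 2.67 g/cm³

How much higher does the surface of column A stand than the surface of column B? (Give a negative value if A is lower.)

0.161 km

For any compensation level in the mantle, the mantle terms cancel and isostasy reduces to e = (Σt_A − Σt_B) − (Σ(ρt)_A − Σ(ρt)_B) / ρ_m.
Σt_A = 31.24 km; Σt_B = 23.5 km; Σ(ρt)_A = 87.2252; Σ(ρt)_B = 62.745 (in km·g/cm³).
e = (31.24 − 23.5) − (87.2252 − 62.745) / 3.23 = 0.161 km.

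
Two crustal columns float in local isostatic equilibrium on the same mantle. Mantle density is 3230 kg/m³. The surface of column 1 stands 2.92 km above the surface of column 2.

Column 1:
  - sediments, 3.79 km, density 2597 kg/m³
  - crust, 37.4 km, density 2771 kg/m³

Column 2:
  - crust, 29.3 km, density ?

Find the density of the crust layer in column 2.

Take the compensation level at the base of the deeper column (depth z_c below the surface of column 1) and equate Σ ρ_i t_i down to z_c; mantle fills any gap and the z_c terms cancel.
Column 1: 3.79×2597 + 37.4×2771 + (z_c − 41.19)×3230
Column 2: 2.92×0 + 29.3×ρ + (z_c − 2.92 − 29.3)×3230
The z_c×3230 term appears on both sides and cancels. Collect the known terms of each column as K = Σ(ρt)_known − 3230 × (depth of known layers): K_1 = 113478.03 − 3230×41.19 = −19565.67; K_2 = 0 − 3230×(2.92 + 29.3) = −104070.6.
Balance: K_1 = K_2 + 29.3×ρ, so ρ = (K_1 − K_2)/29.3 = 84504.9/29.3 = 2880 kg/m³.

2880 kg/m³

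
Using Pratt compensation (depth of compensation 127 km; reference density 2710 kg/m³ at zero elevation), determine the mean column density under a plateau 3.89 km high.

Pratt balance: ρ_ref D = ρ (D + h).
ρ = ρ_ref D/(D + h) = 2710 × 127 km/(127 km + 3.89 km) = 2630 kg/m³.

2630 kg/m³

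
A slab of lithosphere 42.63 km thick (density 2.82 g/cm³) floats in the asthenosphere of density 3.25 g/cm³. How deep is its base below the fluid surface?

37 km

Draft d = t ρ_obj/ρ_fluid = 42.63 km × 2.82/3.25 = 37 km.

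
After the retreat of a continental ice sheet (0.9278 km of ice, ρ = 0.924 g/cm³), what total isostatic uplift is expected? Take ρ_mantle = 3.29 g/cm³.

0.261 km

Removing the load lets mantle flow back in; uplift u satisfies ρ_ice t = ρ_m u.
u = t ρ_ice/ρ_m = 0.9278 km × 0.924/3.29 = 0.261 km.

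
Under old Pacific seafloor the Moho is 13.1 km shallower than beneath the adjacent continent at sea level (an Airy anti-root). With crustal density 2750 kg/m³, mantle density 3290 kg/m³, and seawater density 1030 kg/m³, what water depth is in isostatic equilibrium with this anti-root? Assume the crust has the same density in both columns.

4.11 km

Replacing a thickness d of crust by seawater at the top must be balanced by replacing crust with mantle at the base: d (ρ_c − ρ_w) = a (ρ_m − ρ_c).
d = a (ρ_m − ρ_c)/(ρ_c − ρ_w) = 13.1 km × 540/1720 = 4.11 km.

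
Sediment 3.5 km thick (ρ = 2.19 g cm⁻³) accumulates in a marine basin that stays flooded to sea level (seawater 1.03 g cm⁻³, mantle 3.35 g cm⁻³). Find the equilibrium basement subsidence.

1.75 km

Submarine loading: the sediment displaces seawater, and the subsidence is in turn flooded, so s (ρ_m − ρ_w) = t (ρ_sed − ρ_w).
s = 3.5 km × (2.19 − 1.03) / (3.35 − 1.03) = 1.75 km.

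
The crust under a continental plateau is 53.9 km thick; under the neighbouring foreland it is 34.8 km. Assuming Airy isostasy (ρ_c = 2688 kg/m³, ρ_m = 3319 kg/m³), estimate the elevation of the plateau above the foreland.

Excess crust Δ = 53.9 km − 34.8 km = 19.1 km, split between elevation h and root r with h + r = Δ.
Airy balance ρ_c h = (ρ_m − ρ_c) r gives r = h ρ_c/(ρ_m − ρ_c), so h (1 + ρ_c/(ρ_m − ρ_c)) = Δ, i.e. h = Δ (ρ_m − ρ_c)/ρ_m.
h = 19.1 km × 631/3319 = 3.63 km.

3.63 km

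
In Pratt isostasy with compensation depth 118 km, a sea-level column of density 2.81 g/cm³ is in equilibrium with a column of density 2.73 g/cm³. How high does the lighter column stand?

3.46 km

ρ_ref D = ρ (D + h) → h = D (ρ_ref − ρ)/ρ.
h = 118 km × (2.81 − 2.73)/2.73 = 3.46 km.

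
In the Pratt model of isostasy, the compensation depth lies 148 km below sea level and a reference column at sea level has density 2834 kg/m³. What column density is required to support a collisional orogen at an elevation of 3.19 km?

2770 kg/m³

Pratt balance: ρ_ref D = ρ (D + h).
ρ = ρ_ref D/(D + h) = 2834 × 148 km/(148 km + 3.19 km) = 2770 kg/m³.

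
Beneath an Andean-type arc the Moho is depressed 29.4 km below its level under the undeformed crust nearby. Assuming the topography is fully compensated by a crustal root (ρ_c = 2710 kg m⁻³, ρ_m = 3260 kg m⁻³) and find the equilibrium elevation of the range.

5.97 km

In Airy isostatic equilibrium: ρ_c h = (ρ_m − ρ_c) r.
h = r (ρ_m − ρ_c) / ρ_c = 29.4 km × (3260 − 2710) / 2710 = 5.97 km.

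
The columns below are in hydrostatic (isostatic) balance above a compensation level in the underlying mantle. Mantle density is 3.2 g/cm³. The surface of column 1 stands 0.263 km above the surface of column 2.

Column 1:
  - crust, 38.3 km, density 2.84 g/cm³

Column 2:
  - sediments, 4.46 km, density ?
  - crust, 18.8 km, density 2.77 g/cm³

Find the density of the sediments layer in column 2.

Take the compensation level at the base of the deeper column (depth z_c below the surface of column 1) and equate Σ ρ_i t_i down to z_c; mantle fills any gap and the z_c terms cancel.
Column 1: 38.3×2.84 + (z_c − 38.3)×3.2
Column 2: 0.263×0 + 4.46×ρ + 18.8×2.77 + (z_c − 0.263 − 23.26)×3.2
The z_c×3.2 term appears on both sides and cancels. Collect the known terms of each column as K = Σ(ρt)_known − 3.2 × (depth of known layers): K_1 = 108.772 − 3.2×38.3 = −13.788; K_2 = 52.076 − 3.2×(0.263 + 23.26) = −23.1976.
Balance: K_1 = K_2 + 4.46×ρ, so ρ = (K_1 − K_2)/4.46 = 9.4096/4.46 = 2.11 g/cm³.

2.11 g/cm³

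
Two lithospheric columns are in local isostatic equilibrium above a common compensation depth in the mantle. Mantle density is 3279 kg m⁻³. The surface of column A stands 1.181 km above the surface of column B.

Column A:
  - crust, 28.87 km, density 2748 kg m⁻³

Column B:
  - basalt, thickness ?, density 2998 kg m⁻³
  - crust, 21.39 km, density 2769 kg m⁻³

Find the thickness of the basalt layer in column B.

1.95 km

Take the compensation level at the base of the deeper column (depth z_c below the surface of column A) and equate Σ ρ_i t_i down to z_c; mantle fills any gap and the z_c terms cancel.
Column A: 28.87×2748 + (z_c − 28.87)×3279
Column B: 1.181×0 + x×2998 + 21.39×2769 + (z_c − 1.181 − 21.39 − x)×3279
The z_c×3279 term appears on both sides and cancels. Collect the known terms of each column as K = Σ(ρt)_known − 3279 × (depth of known layers): K_A = 79334.76 − 3279×28.87 = −15329.97; K_B = 59228.91 − 3279×(1.181 + 21.39) = −14781.399.
Balance: K_A = K_B − x×(3279 − 2998), so x = (K_B − K_A)/(3279 − 2998) = 548.571/281 = 1.95 km.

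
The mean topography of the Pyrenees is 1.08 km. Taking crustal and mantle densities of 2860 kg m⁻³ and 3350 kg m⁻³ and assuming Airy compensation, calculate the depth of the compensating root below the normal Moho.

By Archimedes' principle applied to the lithosphere: the weight of the topography is balanced by the buoyancy of the root, ρ_c h = (ρ_m − ρ_c) r.
r = h · ρ_c / (ρ_m − ρ_c) = 1.08 km × 2860 / (3350 − 2860) = 6.3 km.

6.3 km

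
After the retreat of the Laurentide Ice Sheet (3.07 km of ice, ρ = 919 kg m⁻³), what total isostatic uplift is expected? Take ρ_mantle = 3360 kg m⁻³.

0.84 km

Removing the load lets mantle flow back in; uplift u satisfies ρ_ice t = ρ_m u.
u = t ρ_ice/ρ_m = 3.07 km × 919/3360 = 0.84 km.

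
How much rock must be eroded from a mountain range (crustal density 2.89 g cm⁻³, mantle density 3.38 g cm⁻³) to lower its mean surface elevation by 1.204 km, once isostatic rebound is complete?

8.31 km

Net drop Δ = e − u = e − e ρ_c/ρ_m = e (ρ_m − ρ_c)/ρ_m.
e = Δ ρ_m/(ρ_m − ρ_c) = 1.204 km × 3.38/0.49 = 8.31 km.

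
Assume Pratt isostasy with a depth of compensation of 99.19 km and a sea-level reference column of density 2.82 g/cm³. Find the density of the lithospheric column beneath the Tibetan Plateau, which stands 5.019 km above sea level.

Pratt balance: ρ_ref D = ρ (D + h).
ρ = ρ_ref D/(D + h) = 2.82 × 99.19 km/(99.19 km + 5.019 km) = 2.68 g/cm³.

2.68 g/cm³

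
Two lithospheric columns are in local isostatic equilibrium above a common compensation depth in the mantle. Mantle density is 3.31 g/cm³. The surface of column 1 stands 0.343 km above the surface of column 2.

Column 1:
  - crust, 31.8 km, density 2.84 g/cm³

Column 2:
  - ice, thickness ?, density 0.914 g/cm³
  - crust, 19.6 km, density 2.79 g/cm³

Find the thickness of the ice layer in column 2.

1.51 km

Take the compensation level at the base of the deeper column (depth z_c below the surface of column 1) and equate Σ ρ_i t_i down to z_c; mantle fills any gap and the z_c terms cancel.
Column 1: 31.8×2.84 + (z_c − 31.8)×3.31
Column 2: 0.343×0 + x×0.914 + 19.6×2.79 + (z_c − 0.343 − 19.6 − x)×3.31
The z_c×3.31 term appears on both sides and cancels. Collect the known terms of each column as K = Σ(ρt)_known − 3.31 × (depth of known layers): K_1 = 90.312 − 3.31×31.8 = −14.946; K_2 = 54.684 − 3.31×(0.343 + 19.6) = −11.32733.
Balance: K_1 = K_2 − x×(3.31 − 0.914), so x = (K_2 − K_1)/(3.31 − 0.914) = 3.61867/2.396 = 1.51 km.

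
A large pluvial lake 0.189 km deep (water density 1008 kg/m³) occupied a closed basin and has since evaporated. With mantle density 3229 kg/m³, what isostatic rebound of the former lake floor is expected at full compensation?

u = d ρ_w/ρ_m = 0.189 km × 1008/3229 = 0.059 km.

0.059 km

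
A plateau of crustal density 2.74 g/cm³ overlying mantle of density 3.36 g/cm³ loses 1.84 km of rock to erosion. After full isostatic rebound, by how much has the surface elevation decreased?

0.34 km

Rebound u = e ρ_c/ρ_m = 1.84 km × 2.74/3.36 = 1.5 km.
Net surface drop = e − u = 1.84 km − 1.5 km = e (ρ_m − ρ_c)/ρ_m = 0.34 km.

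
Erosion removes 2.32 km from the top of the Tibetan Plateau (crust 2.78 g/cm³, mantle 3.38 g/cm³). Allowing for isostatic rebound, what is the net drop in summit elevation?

0.412 km

Rebound u = e ρ_c/ρ_m = 2.32 km × 2.78/3.38 = 1.908 km.
Net surface drop = e − u = 2.32 km − 1.908 km = e (ρ_m − ρ_c)/ρ_m = 0.412 km.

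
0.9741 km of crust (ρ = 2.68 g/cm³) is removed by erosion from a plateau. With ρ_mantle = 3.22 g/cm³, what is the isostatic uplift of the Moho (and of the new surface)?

Unloading: uplift u = e ρ_c/ρ_m = 0.9741 km × 2.68/3.22 = 0.811 km.

0.811 km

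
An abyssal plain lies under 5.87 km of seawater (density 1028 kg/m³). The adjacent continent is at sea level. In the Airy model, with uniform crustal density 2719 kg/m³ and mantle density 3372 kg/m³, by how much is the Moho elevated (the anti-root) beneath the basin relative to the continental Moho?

In Airy isostatic equilibrium: replacing crust with seawater at the top is compensated by replacing crust with mantle at the base: d (ρ_c − ρ_w) = a (ρ_m − ρ_c).
a = d (ρ_c − ρ_w)/(ρ_m − ρ_c) = 5.87 km × 1691/653 = 15.2 km.

15.2 km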